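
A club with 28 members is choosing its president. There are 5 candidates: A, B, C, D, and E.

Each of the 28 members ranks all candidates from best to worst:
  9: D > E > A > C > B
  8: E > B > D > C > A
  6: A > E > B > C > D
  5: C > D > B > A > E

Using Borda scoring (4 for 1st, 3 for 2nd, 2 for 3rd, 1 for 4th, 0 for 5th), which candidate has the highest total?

E

A: 9×2 + 8×0 + 6×4 + 5×1 = 47
B: 9×0 + 8×3 + 6×2 + 5×2 = 46
C: 9×1 + 8×1 + 6×1 + 5×4 = 43
D: 9×4 + 8×2 + 6×0 + 5×3 = 67
E: 9×3 + 8×4 + 6×3 + 5×0 = 77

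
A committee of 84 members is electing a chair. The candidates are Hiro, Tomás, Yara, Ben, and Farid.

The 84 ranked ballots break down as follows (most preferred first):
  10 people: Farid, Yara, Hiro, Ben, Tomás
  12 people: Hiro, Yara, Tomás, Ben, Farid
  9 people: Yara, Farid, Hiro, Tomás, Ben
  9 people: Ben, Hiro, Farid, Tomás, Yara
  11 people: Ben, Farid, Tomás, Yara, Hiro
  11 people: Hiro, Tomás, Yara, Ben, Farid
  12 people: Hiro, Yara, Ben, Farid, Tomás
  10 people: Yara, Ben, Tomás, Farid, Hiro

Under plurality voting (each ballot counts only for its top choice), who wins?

First-place votes: Hiro 35, Tomás 0, Yara 19, Ben 20, Farid 10.

Hiro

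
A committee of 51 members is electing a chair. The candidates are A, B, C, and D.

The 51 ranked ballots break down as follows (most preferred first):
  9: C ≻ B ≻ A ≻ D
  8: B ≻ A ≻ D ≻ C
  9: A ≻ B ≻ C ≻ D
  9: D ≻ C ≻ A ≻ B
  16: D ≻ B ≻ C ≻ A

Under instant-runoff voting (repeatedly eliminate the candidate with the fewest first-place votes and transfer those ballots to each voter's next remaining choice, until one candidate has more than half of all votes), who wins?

Round 1: A 9, B 8, C 9, D 25. B eliminated.
Round 2: A 17, C 9, D 25. C eliminated.
Round 3: A 26, D 25. A has a majority (≥26).

A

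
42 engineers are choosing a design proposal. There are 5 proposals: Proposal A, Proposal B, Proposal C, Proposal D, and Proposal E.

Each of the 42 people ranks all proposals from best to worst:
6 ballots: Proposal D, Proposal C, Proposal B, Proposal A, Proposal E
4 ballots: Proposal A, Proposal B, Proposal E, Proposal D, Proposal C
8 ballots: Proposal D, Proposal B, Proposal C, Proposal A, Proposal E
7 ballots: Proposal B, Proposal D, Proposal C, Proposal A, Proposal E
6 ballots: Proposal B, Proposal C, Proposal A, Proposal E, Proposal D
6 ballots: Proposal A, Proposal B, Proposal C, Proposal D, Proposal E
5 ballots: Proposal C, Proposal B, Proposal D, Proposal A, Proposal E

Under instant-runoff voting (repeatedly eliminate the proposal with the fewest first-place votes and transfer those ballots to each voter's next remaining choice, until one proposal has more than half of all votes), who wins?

Proposal B

Round 1: Proposal A 10, Proposal B 13, Proposal C 5, Proposal D 14, Proposal E 0. Proposal E eliminated.
Round 2: Proposal A 10, Proposal B 13, Proposal C 5, Proposal D 14. Proposal C eliminated.
Round 3: Proposal A 10, Proposal B 18, Proposal D 14. Proposal A eliminated.
Round 4: Proposal B 28, Proposal D 14. Proposal B has a majority (≥22).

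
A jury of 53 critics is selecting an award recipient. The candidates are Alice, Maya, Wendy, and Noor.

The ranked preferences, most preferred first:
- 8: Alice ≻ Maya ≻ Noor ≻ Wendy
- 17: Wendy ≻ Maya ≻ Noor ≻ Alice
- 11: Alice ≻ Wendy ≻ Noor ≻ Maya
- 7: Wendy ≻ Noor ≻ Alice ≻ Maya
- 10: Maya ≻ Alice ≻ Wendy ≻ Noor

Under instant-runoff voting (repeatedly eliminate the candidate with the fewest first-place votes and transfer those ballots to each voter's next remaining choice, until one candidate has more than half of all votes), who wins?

Alice

Round 1: Alice 19, Maya 10, Wendy 24, Noor 0. Noor eliminated.
Round 2: Alice 19, Maya 10, Wendy 24. Maya eliminated.
Round 3: Alice 29, Wendy 24. Alice has a majority (≥27).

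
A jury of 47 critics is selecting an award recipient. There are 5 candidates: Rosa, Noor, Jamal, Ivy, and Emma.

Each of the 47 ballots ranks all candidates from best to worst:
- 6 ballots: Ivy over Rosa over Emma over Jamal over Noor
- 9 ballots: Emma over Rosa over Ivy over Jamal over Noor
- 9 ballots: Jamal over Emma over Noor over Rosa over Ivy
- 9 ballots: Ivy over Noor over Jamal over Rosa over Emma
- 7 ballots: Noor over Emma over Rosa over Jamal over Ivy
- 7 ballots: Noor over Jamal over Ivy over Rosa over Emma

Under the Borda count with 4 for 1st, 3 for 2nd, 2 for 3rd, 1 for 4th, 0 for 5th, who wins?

Rosa: 6×3 + 9×3 + 9×1 + 9×1 + 7×2 + 7×1 = 84
Noor: 6×0 + 9×0 + 9×2 + 9×3 + 7×4 + 7×4 = 101
Jamal: 6×1 + 9×1 + 9×4 + 9×2 + 7×1 + 7×3 = 97
Ivy: 6×4 + 9×2 + 9×0 + 9×4 + 7×0 + 7×2 = 92
Emma: 6×2 + 9×4 + 9×3 + 9×0 + 7×3 + 7×0 = 96

Noor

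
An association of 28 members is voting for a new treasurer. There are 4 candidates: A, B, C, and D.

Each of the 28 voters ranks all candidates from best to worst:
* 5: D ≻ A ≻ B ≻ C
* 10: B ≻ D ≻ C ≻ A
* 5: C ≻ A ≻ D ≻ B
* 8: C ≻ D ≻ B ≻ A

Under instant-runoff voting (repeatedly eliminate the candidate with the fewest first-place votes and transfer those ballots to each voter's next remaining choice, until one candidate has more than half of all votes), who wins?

B

Round 1: A 0, B 10, C 13, D 5. A eliminated.
Round 2: B 10, C 13, D 5. D eliminated.
Round 3: B 15, C 13. B has a majority (≥15).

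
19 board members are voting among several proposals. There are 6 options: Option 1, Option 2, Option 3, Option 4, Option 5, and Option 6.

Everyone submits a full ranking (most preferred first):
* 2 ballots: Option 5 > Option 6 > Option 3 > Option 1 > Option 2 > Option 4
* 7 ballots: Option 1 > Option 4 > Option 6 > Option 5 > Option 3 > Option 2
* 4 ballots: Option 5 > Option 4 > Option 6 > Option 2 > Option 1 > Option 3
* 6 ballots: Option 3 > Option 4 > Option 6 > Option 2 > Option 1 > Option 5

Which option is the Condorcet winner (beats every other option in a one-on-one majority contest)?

Option 4 vs Option 1: 10–9
Option 4 vs Option 2: 17–2
Option 4 vs Option 3: 11–8
Option 4 vs Option 5: 13–6
Option 4 vs Option 6: 17–2
Option 4 beats every other option.

Option 4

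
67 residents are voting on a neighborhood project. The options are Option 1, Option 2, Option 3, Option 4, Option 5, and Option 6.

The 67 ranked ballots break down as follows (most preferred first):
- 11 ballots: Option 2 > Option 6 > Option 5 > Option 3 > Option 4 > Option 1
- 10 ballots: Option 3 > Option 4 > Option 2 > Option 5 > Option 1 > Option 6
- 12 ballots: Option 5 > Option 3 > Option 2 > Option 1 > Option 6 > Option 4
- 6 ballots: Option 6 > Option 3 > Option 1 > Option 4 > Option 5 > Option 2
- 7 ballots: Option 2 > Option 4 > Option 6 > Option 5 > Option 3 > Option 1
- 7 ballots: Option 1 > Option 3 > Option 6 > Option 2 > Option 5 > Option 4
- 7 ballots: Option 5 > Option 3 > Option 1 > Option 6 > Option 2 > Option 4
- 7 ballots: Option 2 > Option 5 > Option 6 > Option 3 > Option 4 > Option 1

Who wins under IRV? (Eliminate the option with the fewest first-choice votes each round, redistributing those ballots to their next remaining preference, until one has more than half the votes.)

Option 3

Round 1: Option 1 7, Option 2 25, Option 3 10, Option 4 0, Option 5 19, Option 6 6. Option 4 eliminated.
Round 2: Option 1 7, Option 2 25, Option 3 10, Option 5 19, Option 6 6. Option 6 eliminated.
Round 3: Option 1 7, Option 2 25, Option 3 16, Option 5 19. Option 1 eliminated.
Round 4: Option 2 25, Option 3 23, Option 5 19. Option 5 eliminated.
Round 5: Option 2 25, Option 3 42. Option 3 has a majority (≥34).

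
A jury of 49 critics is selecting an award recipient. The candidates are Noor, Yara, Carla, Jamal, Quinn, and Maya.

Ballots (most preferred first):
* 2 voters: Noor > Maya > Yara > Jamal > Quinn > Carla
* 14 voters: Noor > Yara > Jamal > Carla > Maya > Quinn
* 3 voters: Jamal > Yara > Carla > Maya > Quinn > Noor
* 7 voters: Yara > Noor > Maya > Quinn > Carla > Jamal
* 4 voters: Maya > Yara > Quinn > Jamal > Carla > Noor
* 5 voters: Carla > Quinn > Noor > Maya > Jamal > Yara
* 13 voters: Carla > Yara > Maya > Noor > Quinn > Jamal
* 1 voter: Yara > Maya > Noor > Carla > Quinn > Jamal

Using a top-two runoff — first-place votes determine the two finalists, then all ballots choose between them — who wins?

Carla

Round 1 first-place votes: Noor 16, Yara 8, Carla 18, Jamal 3, Quinn 0, Maya 4. Carla and Noor advance.
Runoff: Carla is ranked above Noor on 25 ballots, Noor above Carla on 24.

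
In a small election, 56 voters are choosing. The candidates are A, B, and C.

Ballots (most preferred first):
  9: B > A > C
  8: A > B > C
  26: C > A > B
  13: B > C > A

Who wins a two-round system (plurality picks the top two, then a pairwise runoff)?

Round 1 first-place votes: A 8, B 22, C 26. C and B advance.
Runoff: C is ranked above B on 26 ballots, B above C on 30.

B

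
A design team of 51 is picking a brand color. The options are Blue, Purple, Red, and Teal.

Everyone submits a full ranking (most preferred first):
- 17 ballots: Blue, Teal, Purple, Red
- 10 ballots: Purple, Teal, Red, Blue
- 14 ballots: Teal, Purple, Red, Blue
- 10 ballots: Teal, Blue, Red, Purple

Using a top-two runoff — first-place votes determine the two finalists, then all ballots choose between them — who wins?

Round 1 first-place votes: Blue 17, Purple 10, Red 0, Teal 24. Teal and Blue advance.
Runoff: Teal is ranked above Blue on 34 ballots, Blue above Teal on 17.

Teal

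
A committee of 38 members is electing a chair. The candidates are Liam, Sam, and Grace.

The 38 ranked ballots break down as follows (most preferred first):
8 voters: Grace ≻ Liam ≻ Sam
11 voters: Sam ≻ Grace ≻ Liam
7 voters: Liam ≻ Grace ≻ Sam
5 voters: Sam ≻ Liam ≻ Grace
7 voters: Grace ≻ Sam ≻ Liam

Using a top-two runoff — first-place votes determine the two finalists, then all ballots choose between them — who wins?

Round 1 first-place votes: Liam 7, Sam 16, Grace 15. Sam and Grace advance.
Runoff: Sam is ranked above Grace on 16 ballots, Grace above Sam on 22.

Grace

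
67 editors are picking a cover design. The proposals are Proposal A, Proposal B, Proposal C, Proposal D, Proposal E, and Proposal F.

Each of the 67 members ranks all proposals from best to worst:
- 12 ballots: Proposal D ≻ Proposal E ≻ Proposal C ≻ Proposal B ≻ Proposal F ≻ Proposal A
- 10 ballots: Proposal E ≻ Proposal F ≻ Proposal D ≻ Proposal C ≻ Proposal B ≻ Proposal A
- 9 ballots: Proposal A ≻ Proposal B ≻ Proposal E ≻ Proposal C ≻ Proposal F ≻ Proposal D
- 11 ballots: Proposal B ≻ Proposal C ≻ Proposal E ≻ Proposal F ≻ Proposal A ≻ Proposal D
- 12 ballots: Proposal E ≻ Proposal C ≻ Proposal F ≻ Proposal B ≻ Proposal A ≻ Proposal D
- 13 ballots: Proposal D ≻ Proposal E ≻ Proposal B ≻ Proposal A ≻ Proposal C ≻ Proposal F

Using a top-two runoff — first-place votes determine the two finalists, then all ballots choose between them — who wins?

Round 1 first-place votes: Proposal A 9, Proposal B 11, Proposal C 0, Proposal D 25, Proposal E 22, Proposal F 0. Proposal D and Proposal E advance.
Runoff: Proposal D is ranked above Proposal E on 25 ballots, Proposal E above Proposal D on 42.

Proposal E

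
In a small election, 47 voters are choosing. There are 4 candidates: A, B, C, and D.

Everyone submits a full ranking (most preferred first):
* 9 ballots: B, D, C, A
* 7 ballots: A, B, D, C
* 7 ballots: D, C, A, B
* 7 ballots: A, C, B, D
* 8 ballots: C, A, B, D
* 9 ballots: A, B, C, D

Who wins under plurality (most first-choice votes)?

First-place votes: A 23, B 9, C 8, D 7.

A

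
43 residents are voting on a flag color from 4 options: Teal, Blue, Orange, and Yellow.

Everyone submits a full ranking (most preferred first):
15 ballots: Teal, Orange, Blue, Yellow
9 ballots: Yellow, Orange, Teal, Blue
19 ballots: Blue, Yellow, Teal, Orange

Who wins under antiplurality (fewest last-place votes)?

Last-place votes: Teal 0, Blue 9, Orange 19, Yellow 15.

Teal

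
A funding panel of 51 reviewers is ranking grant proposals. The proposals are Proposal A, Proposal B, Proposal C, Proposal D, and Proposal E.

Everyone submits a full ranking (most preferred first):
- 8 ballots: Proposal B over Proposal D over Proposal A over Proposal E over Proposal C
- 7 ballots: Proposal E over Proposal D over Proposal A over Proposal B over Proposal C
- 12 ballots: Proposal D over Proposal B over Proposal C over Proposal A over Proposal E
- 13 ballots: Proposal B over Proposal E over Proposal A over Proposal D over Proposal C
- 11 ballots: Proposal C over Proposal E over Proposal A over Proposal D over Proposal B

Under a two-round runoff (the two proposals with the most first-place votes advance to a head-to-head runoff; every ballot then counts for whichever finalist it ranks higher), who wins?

Proposal D

Round 1 first-place votes: Proposal A 0, Proposal B 21, Proposal C 11, Proposal D 12, Proposal E 7. Proposal B and Proposal D advance.
Runoff: Proposal B is ranked above Proposal D on 21 ballots, Proposal D above Proposal B on 30.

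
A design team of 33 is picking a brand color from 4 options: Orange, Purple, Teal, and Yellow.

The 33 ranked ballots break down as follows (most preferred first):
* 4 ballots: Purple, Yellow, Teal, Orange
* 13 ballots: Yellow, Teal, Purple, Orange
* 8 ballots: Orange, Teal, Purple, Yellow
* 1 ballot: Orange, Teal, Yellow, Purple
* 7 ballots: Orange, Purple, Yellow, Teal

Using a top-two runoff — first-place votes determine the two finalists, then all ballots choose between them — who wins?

Round 1 first-place votes: Orange 16, Purple 4, Teal 0, Yellow 13. Orange and Yellow advance.
Runoff: Orange is ranked above Yellow on 16 ballots, Yellow above Orange on 17.

Yellow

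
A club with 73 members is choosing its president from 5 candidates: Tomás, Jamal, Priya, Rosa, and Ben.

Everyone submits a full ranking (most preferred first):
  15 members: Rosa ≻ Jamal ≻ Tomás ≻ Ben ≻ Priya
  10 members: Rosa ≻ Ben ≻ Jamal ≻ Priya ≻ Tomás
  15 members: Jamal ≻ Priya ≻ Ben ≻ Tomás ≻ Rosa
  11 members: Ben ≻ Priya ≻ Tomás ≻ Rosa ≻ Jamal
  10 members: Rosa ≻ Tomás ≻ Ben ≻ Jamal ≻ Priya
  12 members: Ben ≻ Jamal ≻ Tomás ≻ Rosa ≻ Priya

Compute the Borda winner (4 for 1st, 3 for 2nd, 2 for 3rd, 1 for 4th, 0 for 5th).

Tomás: 15×2 + 10×0 + 15×1 + 11×2 + 10×3 + 12×2 = 121
Jamal: 15×3 + 10×2 + 15×4 + 11×0 + 10×1 + 12×3 = 171
Priya: 15×0 + 10×1 + 15×3 + 11×3 + 10×0 + 12×0 = 88
Rosa: 15×4 + 10×4 + 15×0 + 11×1 + 10×4 + 12×1 = 163
Ben: 15×1 + 10×3 + 15×2 + 11×4 + 10×2 + 12×4 = 187

Ben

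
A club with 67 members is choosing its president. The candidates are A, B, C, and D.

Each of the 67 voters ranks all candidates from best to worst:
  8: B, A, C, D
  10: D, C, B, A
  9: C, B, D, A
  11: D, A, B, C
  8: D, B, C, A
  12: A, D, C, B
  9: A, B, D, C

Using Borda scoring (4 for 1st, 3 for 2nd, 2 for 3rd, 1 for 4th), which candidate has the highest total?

A: 8×3 + 10×1 + 9×1 + 11×3 + 8×1 + 12×4 + 9×4 = 168
B: 8×4 + 10×2 + 9×3 + 11×2 + 8×3 + 12×1 + 9×3 = 164
C: 8×2 + 10×3 + 9×4 + 11×1 + 8×2 + 12×2 + 9×1 = 142
D: 8×1 + 10×4 + 9×2 + 11×4 + 8×4 + 12×3 + 9×2 = 196

D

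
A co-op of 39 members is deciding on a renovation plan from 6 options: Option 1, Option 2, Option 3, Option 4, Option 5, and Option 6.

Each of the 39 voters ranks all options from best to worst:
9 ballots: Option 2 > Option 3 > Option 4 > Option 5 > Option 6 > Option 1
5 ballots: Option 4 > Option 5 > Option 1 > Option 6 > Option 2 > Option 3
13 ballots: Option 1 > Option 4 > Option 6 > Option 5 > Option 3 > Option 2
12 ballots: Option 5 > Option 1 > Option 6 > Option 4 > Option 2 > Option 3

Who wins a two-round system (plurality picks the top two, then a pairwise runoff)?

Option 5

Round 1 first-place votes: Option 1 13, Option 2 9, Option 3 0, Option 4 5, Option 5 12, Option 6 0. Option 1 and Option 5 advance.
Runoff: Option 1 is ranked above Option 5 on 13 ballots, Option 5 above Option 1 on 26.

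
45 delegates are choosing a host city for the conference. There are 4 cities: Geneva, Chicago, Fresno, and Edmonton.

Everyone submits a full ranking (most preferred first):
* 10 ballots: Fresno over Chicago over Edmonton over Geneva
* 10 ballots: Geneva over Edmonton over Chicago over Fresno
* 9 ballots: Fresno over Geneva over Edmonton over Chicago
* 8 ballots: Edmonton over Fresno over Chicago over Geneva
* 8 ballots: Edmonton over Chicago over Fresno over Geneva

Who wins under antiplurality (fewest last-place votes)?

Edmonton

Last-place votes: Geneva 26, Chicago 9, Fresno 10, Edmonton 0.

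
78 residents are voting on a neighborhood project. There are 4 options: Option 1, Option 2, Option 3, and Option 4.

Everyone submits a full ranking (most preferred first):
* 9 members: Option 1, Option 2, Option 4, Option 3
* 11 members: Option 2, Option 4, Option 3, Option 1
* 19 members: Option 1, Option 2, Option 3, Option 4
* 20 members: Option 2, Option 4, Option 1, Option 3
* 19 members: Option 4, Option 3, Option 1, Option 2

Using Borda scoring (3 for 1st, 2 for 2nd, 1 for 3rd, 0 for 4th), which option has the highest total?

Option 2

Option 1: 9×3 + 11×0 + 19×3 + 20×1 + 19×1 = 123
Option 2: 9×2 + 11×3 + 19×2 + 20×3 + 19×0 = 149
Option 3: 9×0 + 11×1 + 19×1 + 20×0 + 19×2 = 68
Option 4: 9×1 + 11×2 + 19×0 + 20×2 + 19×3 = 128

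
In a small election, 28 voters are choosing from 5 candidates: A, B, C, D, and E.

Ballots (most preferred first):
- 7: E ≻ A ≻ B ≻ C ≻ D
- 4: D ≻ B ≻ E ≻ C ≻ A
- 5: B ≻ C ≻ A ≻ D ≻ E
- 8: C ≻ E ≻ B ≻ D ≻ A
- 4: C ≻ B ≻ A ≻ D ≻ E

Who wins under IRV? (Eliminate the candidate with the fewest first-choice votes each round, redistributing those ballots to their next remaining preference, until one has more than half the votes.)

B

Round 1: A 0, B 5, C 12, D 4, E 7. A eliminated.
Round 2: B 5, C 12, D 4, E 7. D eliminated.
Round 3: B 9, C 12, E 7. E eliminated.
Round 4: B 16, C 12. B has a majority (≥15).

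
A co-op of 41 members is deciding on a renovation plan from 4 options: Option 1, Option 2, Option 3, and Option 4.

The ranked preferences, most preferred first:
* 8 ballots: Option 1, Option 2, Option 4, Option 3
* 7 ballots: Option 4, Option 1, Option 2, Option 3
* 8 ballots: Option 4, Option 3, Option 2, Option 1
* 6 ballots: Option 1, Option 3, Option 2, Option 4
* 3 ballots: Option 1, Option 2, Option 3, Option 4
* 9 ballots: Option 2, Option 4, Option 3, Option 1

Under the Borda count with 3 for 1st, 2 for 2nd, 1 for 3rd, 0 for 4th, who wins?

Option 1: 8×3 + 7×2 + 8×0 + 6×3 + 3×3 + 9×0 = 65
Option 2: 8×2 + 7×1 + 8×1 + 6×1 + 3×2 + 9×3 = 70
Option 3: 8×0 + 7×0 + 8×2 + 6×2 + 3×1 + 9×1 = 40
Option 4: 8×1 + 7×3 + 8×3 + 6×0 + 3×0 + 9×2 = 71

Option 4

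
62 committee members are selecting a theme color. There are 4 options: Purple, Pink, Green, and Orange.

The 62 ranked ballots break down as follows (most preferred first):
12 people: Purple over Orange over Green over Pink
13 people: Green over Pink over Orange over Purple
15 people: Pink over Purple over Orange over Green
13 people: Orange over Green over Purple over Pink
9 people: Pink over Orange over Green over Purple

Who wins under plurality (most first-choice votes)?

Pink

First-place votes: Purple 12, Pink 24, Green 13, Orange 13.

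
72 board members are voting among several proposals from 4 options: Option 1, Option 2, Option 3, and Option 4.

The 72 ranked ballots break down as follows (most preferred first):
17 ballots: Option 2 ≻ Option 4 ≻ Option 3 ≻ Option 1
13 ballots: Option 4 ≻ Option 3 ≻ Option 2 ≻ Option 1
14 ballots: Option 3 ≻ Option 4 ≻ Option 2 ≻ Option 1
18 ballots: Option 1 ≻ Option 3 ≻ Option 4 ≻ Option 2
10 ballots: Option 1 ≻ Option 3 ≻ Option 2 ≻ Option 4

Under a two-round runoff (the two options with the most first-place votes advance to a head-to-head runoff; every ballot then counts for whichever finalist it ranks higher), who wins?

Round 1 first-place votes: Option 1 28, Option 2 17, Option 3 14, Option 4 13. Option 1 and Option 2 advance.
Runoff: Option 1 is ranked above Option 2 on 28 ballots, Option 2 above Option 1 on 44.

Option 2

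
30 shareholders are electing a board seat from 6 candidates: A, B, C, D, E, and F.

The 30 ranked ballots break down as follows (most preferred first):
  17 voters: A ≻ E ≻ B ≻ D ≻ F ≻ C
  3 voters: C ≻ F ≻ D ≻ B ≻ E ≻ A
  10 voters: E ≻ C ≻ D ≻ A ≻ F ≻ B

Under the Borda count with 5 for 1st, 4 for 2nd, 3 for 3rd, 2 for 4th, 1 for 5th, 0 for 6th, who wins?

A: 17×5 + 3×0 + 10×2 = 105
B: 17×3 + 3×2 + 10×0 = 57
C: 17×0 + 3×5 + 10×4 = 55
D: 17×2 + 3×3 + 10×3 = 73
E: 17×4 + 3×1 + 10×5 = 121
F: 17×1 + 3×4 + 10×1 = 39

E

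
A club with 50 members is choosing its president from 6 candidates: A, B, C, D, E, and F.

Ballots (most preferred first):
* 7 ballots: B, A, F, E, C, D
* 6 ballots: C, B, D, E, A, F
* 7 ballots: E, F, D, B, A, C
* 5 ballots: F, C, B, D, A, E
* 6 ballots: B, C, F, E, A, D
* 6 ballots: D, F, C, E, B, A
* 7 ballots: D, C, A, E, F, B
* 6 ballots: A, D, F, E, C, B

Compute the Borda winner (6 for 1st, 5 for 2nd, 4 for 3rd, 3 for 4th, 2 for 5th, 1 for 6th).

F

A: 7×5 + 6×2 + 7×2 + 5×2 + 6×2 + 6×1 + 7×4 + 6×6 = 153
B: 7×6 + 6×5 + 7×3 + 5×4 + 6×6 + 6×2 + 7×1 + 6×1 = 174
C: 7×2 + 6×6 + 7×1 + 5×5 + 6×5 + 6×4 + 7×5 + 6×2 = 183
D: 7×1 + 6×4 + 7×4 + 5×3 + 6×1 + 6×6 + 7×6 + 6×5 = 188
E: 7×3 + 6×3 + 7×6 + 5×1 + 6×3 + 6×3 + 7×3 + 6×3 = 161
F: 7×4 + 6×1 + 7×5 + 5×6 + 6×4 + 6×5 + 7×2 + 6×4 = 191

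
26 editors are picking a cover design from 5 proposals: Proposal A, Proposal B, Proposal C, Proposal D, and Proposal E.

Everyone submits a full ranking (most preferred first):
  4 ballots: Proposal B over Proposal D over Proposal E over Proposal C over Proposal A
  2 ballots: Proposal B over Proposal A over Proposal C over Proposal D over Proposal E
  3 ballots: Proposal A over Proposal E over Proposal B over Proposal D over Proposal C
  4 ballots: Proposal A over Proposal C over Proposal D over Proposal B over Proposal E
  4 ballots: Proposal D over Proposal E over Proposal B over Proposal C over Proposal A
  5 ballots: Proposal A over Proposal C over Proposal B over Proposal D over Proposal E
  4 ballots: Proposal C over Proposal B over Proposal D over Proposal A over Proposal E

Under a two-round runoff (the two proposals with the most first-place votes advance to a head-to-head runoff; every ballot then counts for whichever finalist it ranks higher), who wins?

Proposal B

Round 1 first-place votes: Proposal A 12, Proposal B 6, Proposal C 4, Proposal D 4, Proposal E 0. Proposal A and Proposal B advance.
Runoff: Proposal A is ranked above Proposal B on 12 ballots, Proposal B above Proposal A on 14.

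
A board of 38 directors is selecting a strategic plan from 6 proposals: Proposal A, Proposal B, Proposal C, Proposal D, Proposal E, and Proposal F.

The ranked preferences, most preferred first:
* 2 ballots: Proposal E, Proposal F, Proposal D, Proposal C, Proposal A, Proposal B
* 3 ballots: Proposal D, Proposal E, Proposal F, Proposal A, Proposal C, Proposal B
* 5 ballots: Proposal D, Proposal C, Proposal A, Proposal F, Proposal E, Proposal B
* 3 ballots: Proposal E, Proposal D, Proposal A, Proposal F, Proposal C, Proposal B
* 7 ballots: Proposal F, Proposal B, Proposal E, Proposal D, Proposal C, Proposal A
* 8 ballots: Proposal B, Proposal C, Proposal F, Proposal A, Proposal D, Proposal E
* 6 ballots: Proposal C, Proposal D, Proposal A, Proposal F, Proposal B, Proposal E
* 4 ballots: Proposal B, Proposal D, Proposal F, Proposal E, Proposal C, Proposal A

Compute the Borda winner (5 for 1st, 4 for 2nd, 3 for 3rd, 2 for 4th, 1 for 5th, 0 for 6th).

Proposal A: 2×1 + 3×2 + 5×3 + 3×3 + 7×0 + 8×2 + 6×3 + 4×0 = 66
Proposal B: 2×0 + 3×0 + 5×0 + 3×0 + 7×4 + 8×5 + 6×1 + 4×5 = 94
Proposal C: 2×2 + 3×1 + 5×4 + 3×1 + 7×1 + 8×4 + 6×5 + 4×1 = 103
Proposal D: 2×3 + 3×5 + 5×5 + 3×4 + 7×2 + 8×1 + 6×4 + 4×4 = 120
Proposal E: 2×5 + 3×4 + 5×1 + 3×5 + 7×3 + 8×0 + 6×0 + 4×2 = 71
Proposal F: 2×4 + 3×3 + 5×2 + 3×2 + 7×5 + 8×3 + 6×2 + 4×3 = 116

Proposal D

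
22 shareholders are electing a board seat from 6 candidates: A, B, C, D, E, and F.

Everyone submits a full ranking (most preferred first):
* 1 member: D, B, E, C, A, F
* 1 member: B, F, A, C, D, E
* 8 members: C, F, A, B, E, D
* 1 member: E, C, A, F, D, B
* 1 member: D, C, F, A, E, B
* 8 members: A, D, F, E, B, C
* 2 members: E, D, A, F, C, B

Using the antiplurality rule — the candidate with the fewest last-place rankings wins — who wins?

Last-place votes: A 0, B 4, C 8, D 8, E 1, F 1.

A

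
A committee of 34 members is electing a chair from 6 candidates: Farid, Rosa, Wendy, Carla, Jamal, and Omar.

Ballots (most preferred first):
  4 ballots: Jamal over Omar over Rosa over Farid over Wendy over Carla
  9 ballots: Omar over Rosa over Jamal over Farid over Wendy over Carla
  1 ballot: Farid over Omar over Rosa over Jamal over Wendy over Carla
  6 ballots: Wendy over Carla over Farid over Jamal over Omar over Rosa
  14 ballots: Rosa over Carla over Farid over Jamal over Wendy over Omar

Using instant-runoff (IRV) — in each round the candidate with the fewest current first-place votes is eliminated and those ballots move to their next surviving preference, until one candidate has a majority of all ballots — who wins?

Omar

Round 1: Farid 1, Rosa 14, Wendy 6, Carla 0, Jamal 4, Omar 9. Carla eliminated.
Round 2: Farid 1, Rosa 14, Wendy 6, Jamal 4, Omar 9. Farid eliminated.
Round 3: Rosa 14, Wendy 6, Jamal 4, Omar 10. Jamal eliminated.
Round 4: Rosa 14, Wendy 6, Omar 14. Wendy eliminated.
Round 5: Rosa 14, Omar 20. Omar has a majority (≥18).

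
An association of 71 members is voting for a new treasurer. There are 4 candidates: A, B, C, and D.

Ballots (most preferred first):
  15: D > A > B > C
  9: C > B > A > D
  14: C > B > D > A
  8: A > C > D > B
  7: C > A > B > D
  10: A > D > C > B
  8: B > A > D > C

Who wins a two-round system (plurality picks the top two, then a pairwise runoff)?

A

Round 1 first-place votes: A 18, B 8, C 30, D 15. C and A advance.
Runoff: C is ranked above A on 30 ballots, A above C on 41.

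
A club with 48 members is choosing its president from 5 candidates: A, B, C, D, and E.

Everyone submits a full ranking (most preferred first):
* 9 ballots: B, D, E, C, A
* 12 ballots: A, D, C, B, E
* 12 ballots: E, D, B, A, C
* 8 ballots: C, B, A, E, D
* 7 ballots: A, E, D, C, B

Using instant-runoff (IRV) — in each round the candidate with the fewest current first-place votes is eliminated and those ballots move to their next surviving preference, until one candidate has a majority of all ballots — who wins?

Round 1: A 19, B 9, C 8, D 0, E 12. D eliminated.
Round 2: A 19, B 9, C 8, E 12. C eliminated.
Round 3: A 19, B 17, E 12. E eliminated.
Round 4: A 19, B 29. B has a majority (≥25).

B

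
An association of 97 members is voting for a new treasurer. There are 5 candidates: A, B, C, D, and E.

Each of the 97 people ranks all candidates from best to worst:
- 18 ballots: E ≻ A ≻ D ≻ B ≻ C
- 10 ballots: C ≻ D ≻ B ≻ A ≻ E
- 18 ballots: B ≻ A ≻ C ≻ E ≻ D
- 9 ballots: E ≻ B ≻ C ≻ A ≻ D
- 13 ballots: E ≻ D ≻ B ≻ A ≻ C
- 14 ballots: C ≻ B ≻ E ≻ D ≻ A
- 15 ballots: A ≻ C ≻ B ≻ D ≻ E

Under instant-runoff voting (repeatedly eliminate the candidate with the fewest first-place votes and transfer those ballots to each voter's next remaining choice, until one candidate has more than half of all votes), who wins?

Round 1: A 15, B 18, C 24, D 0, E 40. D eliminated.
Round 2: A 15, B 18, C 24, E 40. A eliminated.
Round 3: B 18, C 39, E 40. B eliminated.
Round 4: C 57, E 40. C has a majority (≥49).

C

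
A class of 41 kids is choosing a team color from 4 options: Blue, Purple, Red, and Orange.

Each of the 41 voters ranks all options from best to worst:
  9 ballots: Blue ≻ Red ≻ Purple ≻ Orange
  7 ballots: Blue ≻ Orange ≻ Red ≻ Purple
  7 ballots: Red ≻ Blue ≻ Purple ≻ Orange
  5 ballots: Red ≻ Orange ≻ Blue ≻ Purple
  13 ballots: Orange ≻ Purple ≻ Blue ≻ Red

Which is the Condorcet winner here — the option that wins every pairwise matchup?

Blue

Blue vs Purple: 28–13
Blue vs Red: 29–12
Blue vs Orange: 23–18
Blue beats every other option.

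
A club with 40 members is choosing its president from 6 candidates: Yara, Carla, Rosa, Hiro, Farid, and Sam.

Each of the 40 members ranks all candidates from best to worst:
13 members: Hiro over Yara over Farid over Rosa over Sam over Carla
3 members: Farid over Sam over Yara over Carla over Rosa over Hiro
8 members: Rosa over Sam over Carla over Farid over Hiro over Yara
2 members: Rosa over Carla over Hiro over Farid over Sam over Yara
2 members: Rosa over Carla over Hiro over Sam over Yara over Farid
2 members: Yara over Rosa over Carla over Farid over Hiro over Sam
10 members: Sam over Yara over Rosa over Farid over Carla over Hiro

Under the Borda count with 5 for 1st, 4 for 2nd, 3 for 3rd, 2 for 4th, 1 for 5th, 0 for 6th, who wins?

Yara: 13×4 + 3×3 + 8×0 + 2×0 + 2×1 + 2×5 + 10×4 = 113
Carla: 13×0 + 3×2 + 8×3 + 2×4 + 2×4 + 2×3 + 10×1 = 62
Rosa: 13×2 + 3×1 + 8×5 + 2×5 + 2×5 + 2×4 + 10×3 = 127
Hiro: 13×5 + 3×0 + 8×1 + 2×3 + 2×3 + 2×1 + 10×0 = 87
Farid: 13×3 + 3×5 + 8×2 + 2×2 + 2×0 + 2×2 + 10×2 = 98
Sam: 13×1 + 3×4 + 8×4 + 2×1 + 2×2 + 2×0 + 10×5 = 113

Rosa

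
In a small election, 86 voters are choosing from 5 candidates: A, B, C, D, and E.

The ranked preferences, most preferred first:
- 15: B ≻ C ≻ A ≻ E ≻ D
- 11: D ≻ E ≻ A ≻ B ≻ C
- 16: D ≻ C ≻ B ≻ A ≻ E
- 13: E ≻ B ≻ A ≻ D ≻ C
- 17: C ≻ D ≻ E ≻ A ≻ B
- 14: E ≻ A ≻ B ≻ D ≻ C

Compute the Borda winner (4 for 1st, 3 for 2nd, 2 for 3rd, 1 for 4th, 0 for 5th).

E

A: 15×2 + 11×2 + 16×1 + 13×2 + 17×1 + 14×3 = 153
B: 15×4 + 11×1 + 16×2 + 13×3 + 17×0 + 14×2 = 170
C: 15×3 + 11×0 + 16×3 + 13×0 + 17×4 + 14×0 = 161
D: 15×0 + 11×4 + 16×4 + 13×1 + 17×3 + 14×1 = 186
E: 15×1 + 11×3 + 16×0 + 13×4 + 17×2 + 14×4 = 190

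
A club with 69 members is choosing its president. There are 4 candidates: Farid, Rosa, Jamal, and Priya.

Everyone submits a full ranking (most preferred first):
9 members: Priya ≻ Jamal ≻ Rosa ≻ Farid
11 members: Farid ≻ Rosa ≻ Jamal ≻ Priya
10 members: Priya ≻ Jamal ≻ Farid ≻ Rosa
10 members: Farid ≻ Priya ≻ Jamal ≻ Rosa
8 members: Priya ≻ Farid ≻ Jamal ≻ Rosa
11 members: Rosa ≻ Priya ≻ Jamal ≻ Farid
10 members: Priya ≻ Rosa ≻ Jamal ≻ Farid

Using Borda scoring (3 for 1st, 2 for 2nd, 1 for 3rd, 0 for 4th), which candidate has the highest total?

Farid: 9×0 + 11×3 + 10×1 + 10×3 + 8×2 + 11×0 + 10×0 = 89
Rosa: 9×1 + 11×2 + 10×0 + 10×0 + 8×0 + 11×3 + 10×2 = 84
Jamal: 9×2 + 11×1 + 10×2 + 10×1 + 8×1 + 11×1 + 10×1 = 88
Priya: 9×3 + 11×0 + 10×3 + 10×2 + 8×3 + 11×2 + 10×3 = 153

Priya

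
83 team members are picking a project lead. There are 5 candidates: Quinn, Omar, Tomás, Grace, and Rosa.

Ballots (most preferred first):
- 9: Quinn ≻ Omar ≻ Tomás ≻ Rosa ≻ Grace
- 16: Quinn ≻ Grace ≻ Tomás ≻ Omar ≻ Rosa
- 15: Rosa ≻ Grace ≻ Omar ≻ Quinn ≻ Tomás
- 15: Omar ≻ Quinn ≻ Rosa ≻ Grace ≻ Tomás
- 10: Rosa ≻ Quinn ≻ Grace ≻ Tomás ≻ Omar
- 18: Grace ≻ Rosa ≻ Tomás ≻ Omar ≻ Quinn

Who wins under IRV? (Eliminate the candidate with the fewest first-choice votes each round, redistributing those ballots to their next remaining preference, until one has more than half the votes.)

Rosa

Round 1: Quinn 25, Omar 15, Tomás 0, Grace 18, Rosa 25. Tomás eliminated.
Round 2: Quinn 25, Omar 15, Grace 18, Rosa 25. Omar eliminated.
Round 3: Quinn 40, Grace 18, Rosa 25. Grace eliminated.
Round 4: Quinn 40, Rosa 43. Rosa has a majority (≥42).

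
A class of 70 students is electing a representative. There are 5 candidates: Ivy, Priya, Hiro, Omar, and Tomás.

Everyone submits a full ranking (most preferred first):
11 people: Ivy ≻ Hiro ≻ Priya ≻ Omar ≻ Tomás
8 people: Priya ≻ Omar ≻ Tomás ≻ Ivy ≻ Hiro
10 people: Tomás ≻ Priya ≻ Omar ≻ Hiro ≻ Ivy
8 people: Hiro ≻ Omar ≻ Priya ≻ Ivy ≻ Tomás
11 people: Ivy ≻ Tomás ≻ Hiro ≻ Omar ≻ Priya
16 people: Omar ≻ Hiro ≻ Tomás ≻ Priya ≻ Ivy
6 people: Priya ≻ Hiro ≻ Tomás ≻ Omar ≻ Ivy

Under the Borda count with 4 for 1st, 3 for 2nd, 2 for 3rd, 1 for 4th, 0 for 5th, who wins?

Ivy: 11×4 + 8×1 + 10×0 + 8×1 + 11×4 + 16×0 + 6×0 = 104
Priya: 11×2 + 8×4 + 10×3 + 8×2 + 11×0 + 16×1 + 6×4 = 140
Hiro: 11×3 + 8×0 + 10×1 + 8×4 + 11×2 + 16×3 + 6×3 = 163
Omar: 11×1 + 8×3 + 10×2 + 8×3 + 11×1 + 16×4 + 6×1 = 160
Tomás: 11×0 + 8×2 + 10×4 + 8×0 + 11×3 + 16×2 + 6×2 = 133

Hiro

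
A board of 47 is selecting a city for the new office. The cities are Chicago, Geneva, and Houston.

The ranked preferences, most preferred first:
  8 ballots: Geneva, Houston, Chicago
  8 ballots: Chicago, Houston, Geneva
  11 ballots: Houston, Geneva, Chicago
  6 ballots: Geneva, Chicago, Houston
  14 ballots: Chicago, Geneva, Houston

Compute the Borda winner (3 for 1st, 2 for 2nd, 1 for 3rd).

Chicago: 8×1 + 8×3 + 11×1 + 6×2 + 14×3 = 97
Geneva: 8×3 + 8×1 + 11×2 + 6×3 + 14×2 = 100
Houston: 8×2 + 8×2 + 11×3 + 6×1 + 14×1 = 85

Geneva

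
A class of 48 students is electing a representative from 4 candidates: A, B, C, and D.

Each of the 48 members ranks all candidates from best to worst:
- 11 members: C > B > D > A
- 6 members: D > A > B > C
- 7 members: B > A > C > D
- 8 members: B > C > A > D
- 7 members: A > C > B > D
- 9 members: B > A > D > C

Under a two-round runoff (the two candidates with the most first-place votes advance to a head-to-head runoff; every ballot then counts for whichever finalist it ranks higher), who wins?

Round 1 first-place votes: A 7, B 24, C 11, D 6. B and C advance.
Runoff: B is ranked above C on 30 ballots, C above B on 18.

B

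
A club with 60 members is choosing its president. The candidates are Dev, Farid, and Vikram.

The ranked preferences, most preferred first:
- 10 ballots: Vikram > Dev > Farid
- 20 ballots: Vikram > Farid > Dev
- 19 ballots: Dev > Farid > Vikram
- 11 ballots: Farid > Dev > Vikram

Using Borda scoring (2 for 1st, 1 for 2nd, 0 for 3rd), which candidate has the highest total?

Farid

Dev: 10×1 + 20×0 + 19×2 + 11×1 = 59
Farid: 10×0 + 20×1 + 19×1 + 11×2 = 61
Vikram: 10×2 + 20×2 + 19×0 + 11×0 = 60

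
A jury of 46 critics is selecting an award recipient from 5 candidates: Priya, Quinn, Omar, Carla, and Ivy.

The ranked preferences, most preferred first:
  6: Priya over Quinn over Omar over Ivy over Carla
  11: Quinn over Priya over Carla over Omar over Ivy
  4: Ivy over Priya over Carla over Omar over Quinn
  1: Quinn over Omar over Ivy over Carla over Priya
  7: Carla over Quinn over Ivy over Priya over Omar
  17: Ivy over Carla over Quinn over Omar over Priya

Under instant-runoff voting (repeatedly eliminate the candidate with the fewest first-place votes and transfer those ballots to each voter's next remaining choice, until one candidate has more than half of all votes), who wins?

Round 1: Priya 6, Quinn 12, Omar 0, Carla 7, Ivy 21. Omar eliminated.
Round 2: Priya 6, Quinn 12, Carla 7, Ivy 21. Priya eliminated.
Round 3: Quinn 18, Carla 7, Ivy 21. Carla eliminated.
Round 4: Quinn 25, Ivy 21. Quinn has a majority (≥24).

Quinn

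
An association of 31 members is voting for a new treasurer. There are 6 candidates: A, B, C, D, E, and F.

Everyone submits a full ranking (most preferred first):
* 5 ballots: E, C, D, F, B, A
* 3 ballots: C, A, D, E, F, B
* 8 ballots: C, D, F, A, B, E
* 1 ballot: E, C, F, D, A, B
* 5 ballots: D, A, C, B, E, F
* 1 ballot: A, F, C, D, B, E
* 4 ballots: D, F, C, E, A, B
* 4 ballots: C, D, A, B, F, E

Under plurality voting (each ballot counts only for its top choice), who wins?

First-place votes: A 1, B 0, C 15, D 9, E 6, F 0.

C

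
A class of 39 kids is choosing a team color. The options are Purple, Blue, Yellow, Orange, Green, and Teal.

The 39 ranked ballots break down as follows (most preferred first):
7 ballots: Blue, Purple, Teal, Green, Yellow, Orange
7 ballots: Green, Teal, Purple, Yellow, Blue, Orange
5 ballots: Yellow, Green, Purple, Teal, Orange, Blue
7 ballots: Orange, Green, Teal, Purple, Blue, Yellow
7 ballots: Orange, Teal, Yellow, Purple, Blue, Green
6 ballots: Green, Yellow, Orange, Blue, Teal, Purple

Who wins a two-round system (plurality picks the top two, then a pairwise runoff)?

Round 1 first-place votes: Purple 0, Blue 7, Yellow 5, Orange 14, Green 13, Teal 0. Orange and Green advance.
Runoff: Orange is ranked above Green on 14 ballots, Green above Orange on 25.

Green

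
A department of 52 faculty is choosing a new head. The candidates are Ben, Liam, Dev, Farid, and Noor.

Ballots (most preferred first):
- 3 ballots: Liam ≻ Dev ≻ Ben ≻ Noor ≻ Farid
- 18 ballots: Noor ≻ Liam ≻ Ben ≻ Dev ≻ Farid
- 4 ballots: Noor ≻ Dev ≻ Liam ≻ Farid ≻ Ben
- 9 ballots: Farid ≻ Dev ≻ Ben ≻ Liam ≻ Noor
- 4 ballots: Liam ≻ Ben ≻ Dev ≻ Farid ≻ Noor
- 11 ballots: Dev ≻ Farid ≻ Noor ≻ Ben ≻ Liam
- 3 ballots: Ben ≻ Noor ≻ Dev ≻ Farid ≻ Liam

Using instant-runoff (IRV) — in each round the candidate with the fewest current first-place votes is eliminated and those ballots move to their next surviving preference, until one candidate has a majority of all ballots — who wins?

Dev

Round 1: Ben 3, Liam 7, Dev 11, Farid 9, Noor 22. Ben eliminated.
Round 2: Liam 7, Dev 11, Farid 9, Noor 25. Liam eliminated.
Round 3: Dev 18, Farid 9, Noor 25. Farid eliminated.
Round 4: Dev 27, Noor 25. Dev has a majority (≥27).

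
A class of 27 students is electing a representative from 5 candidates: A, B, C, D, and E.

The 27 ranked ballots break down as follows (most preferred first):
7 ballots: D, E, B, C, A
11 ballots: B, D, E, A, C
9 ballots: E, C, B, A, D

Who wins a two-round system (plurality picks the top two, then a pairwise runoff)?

Round 1 first-place votes: A 0, B 11, C 0, D 7, E 9. B and E advance.
Runoff: B is ranked above E on 11 ballots, E above B on 16.

E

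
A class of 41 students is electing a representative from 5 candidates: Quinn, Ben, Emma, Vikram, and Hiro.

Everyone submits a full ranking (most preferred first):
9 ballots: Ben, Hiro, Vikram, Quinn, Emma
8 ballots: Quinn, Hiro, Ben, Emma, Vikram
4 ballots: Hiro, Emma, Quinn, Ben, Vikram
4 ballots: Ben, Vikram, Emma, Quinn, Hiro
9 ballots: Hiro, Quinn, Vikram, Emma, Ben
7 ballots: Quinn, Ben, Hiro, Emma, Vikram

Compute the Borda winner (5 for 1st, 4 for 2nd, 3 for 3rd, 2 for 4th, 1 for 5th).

Quinn: 9×2 + 8×5 + 4×3 + 4×2 + 9×4 + 7×5 = 149
Ben: 9×5 + 8×3 + 4×2 + 4×5 + 9×1 + 7×4 = 134
Emma: 9×1 + 8×2 + 4×4 + 4×3 + 9×2 + 7×2 = 85
Vikram: 9×3 + 8×1 + 4×1 + 4×4 + 9×3 + 7×1 = 89
Hiro: 9×4 + 8×4 + 4×5 + 4×1 + 9×5 + 7×3 = 158

Hiro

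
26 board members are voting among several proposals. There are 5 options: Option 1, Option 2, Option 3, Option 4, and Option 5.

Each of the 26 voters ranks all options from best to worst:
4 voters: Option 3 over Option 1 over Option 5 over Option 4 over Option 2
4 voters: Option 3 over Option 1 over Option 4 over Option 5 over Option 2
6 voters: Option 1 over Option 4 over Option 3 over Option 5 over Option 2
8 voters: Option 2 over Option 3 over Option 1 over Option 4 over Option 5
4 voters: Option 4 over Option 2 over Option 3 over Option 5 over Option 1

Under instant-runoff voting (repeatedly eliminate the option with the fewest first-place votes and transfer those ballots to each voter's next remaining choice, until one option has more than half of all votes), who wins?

Option 3

Round 1: Option 1 6, Option 2 8, Option 3 8, Option 4 4, Option 5 0. Option 5 eliminated.
Round 2: Option 1 6, Option 2 8, Option 3 8, Option 4 4. Option 4 eliminated.
Round 3: Option 1 6, Option 2 12, Option 3 8. Option 1 eliminated.
Round 4: Option 2 12, Option 3 14. Option 3 has a majority (≥14).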